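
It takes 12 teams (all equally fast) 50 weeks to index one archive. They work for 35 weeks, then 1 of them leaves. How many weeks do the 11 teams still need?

One team does 1/600 of the job per week.
After 35 weeks with 12 teams, 7/10 is done (3/10 left).
With 11 teams the rate is 11/600, so the rest takes 3/10 ÷ 11/600 = 180/11 weeks.

180/11 weeks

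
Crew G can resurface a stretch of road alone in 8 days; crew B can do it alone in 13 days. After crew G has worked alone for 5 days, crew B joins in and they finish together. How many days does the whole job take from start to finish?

48/7 days

In 5 days crew G does 5/8 of the job, leaving 3/8.
Crew G and crew B together work at 21/104 per day, so finishing takes 3/8 ÷ 21/104 = 13/7 days.
Total time = 5 + 13/7 = 48/7 days.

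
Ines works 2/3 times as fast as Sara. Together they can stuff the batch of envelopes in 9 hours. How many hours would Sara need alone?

Let Sara's rate be r; then Ines's rate is (2/3)r, so together (2/3 + 1)r = (5/3)r = 1/9.
Thus r = 1/15 per hour.
Sara alone: 15 hours; Ines alone: 45/2 hours.

15 hours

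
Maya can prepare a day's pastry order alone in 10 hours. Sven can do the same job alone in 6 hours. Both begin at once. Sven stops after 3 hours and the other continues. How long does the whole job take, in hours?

5 hours

In the first 3 hours the combined rate is 4/15, so 4/5 of the job is done, leaving 1/5.
After Sven leaves the rate is 1/10 per hour; the remaining 1/5 takes 2 hours.
Total = 3 + 2 = 5 hours.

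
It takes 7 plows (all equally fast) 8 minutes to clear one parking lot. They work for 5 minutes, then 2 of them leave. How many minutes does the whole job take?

46/5 minutes

One plow does 1/56 of the job per minute.
After 5 minutes with 7 plows, 5/8 is done (3/8 left).
With 5 plows the rate is 5/56, so the rest takes 3/8 ÷ 5/56 = 21/5 minutes.
Total = 5 + 21/5 = 46/5 minutes.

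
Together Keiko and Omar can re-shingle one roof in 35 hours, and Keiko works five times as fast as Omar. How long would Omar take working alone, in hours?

210 hours

Let Omar's rate be r; then Keiko's rate is 5r, so together (5 + 1)r = 6r = 1/35.
Thus r = 1/210 per hour.
Omar alone: 210 hours; Keiko alone: 42 hours.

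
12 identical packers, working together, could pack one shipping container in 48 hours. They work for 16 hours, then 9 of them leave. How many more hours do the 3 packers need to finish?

One packer does 1/576 of the job per hour.
After 16 hours with 12 packers, 1/3 is done (2/3 left).
With 3 packers the rate is 3/576 = 1/192, so the rest takes 2/3 ÷ 1/192 = 128 hours.

128 hours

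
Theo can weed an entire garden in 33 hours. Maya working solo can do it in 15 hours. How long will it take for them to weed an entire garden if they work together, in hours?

165/16 hours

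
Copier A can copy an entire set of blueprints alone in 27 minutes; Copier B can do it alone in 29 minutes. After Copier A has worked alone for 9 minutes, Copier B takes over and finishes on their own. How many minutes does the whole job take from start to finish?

In 9 minutes Copier A does 9/27 = 1/3 of the job, leaving 2/3.
Copier B works at 1/29 per minute, so finishing takes 2/3 ÷ 1/29 = 58/3 minutes.
Total time = 9 + 58/3 = 85/3 minutes.

85/3 minutes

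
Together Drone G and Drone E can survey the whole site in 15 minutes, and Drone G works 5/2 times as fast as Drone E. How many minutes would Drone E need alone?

105/2 minutes

Let Drone E's rate be r; then Drone G's rate is (5/2)r, so together (5/2 + 1)r = (7/2)r = 1/15.
Thus r = 2/105 per minute.
Drone E alone: 105/2 minutes; Drone G alone: 21 minutes.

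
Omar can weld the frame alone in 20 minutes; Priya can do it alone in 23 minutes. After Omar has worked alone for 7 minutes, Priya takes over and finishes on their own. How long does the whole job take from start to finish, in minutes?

439/20 minutes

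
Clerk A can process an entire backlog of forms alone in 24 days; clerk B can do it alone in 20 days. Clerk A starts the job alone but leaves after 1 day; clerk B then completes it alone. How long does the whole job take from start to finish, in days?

121/6 days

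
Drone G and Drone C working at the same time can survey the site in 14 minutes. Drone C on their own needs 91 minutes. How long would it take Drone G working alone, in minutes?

182/11 minutes

Combined rate is 1/14 per minute.
Known contribution: 1/91 per minute.
So Drone G's rate is 1/14 − 1/91 = 11/182, meaning 182/11 minutes alone.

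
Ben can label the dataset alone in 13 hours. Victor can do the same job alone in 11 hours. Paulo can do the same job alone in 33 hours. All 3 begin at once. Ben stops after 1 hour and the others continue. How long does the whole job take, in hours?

In the first 1 hour the combined rate is 85/429, so 85/429 of the job is done, leaving 344/429.
After Ben leaves the rate is 4/33 per hour; the remaining 344/429 takes 86/13 hours.
Total = 1 + 86/13 = 99/13 hours.

99/13 hours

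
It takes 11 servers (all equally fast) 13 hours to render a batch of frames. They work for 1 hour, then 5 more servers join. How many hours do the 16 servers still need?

One server does 1/143 of the job per hour.
After 1 hour with 11 servers, 1/13 is done (12/13 left).
With 16 servers the rate is 16/143, so the rest takes 12/13 ÷ 16/143 = 33/4 hours.

33/4 hours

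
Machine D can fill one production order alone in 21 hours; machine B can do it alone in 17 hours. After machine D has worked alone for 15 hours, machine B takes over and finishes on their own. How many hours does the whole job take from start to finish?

139/7 hours

In 15 hours machine D does 15/21 = 5/7 of the job, leaving 2/7.
Machine B works at 1/17 per hour, so finishing takes 2/7 ÷ 1/17 = 34/7 hours.
Total time = 15 + 34/7 = 139/7 hours.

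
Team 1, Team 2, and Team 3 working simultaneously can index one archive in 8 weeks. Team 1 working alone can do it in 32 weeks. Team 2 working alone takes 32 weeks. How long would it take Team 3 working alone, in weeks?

16 weeks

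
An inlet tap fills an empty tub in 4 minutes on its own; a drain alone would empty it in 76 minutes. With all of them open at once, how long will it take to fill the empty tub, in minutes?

Net rate = 1/4 − 1/76 = (19 − 1)/76 = 18/76 = 9/38 per minute.
Filling time = 1 ÷ (9/38) = 38/9 minutes.

38/9 minutes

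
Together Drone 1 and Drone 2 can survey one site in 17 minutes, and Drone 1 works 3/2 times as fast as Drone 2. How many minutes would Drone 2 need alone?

85/2 minutes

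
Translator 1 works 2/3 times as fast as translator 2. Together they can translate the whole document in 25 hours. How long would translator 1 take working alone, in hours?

125/2 hours

Let translator 2's rate be r; then translator 1's rate is (2/3)r, so together (2/3 + 1)r = (5/3)r = 1/25.
Thus r = 3/125 per hour.
Translator 2 alone: 125/3 hours; translator 1 alone: 125/2 hours.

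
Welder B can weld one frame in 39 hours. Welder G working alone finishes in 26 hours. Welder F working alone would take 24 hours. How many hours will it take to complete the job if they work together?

104/11 hours

Combined rate: 1/39 + 1/26 + 1/24 = (8 + 12 + 13)/312 = 33/312 = 11/104 per hour.
Time = 1 ÷ (11/104) = 104/11 hours.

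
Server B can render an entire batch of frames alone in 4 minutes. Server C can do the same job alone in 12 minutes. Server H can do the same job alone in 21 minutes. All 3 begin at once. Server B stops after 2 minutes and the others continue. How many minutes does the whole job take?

42/11 minutes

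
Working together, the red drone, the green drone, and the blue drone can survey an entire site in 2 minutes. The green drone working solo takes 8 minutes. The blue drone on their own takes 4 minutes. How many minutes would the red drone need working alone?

Combined rate is 1/2 per minute.
Known contribution: 1/8 + 1/4 = (1 + 2)/8 = 3/8 per minute.
So the red drone's rate is 1/2 − 3/8 = 1/8, meaning 8 minutes alone.

8 minutes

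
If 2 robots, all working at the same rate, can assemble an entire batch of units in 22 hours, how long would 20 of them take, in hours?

Total work is 2·22 = 44 robot-hours.
With 20 robots: 44/20 = 11/5 hours.

11/5 hours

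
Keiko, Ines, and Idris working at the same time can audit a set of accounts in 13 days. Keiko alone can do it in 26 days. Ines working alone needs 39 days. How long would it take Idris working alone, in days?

Combined rate is 1/13 per day.
Known contribution: 1/26 + 1/39 = (3 + 2)/78 = 5/78 per day.
So Idris's rate is 1/13 − 5/78 = 1/78, meaning 78 days alone.

78 days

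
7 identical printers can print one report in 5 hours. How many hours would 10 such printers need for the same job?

Total work is 7·5 = 35 printer-hours.
With 10 printers: 35/10 = 7/2 hours.

7/2 hours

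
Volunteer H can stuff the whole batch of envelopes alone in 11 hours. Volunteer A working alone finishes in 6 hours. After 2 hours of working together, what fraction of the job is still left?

16/33

Combined rate: 1/11 + 1/6 = (6 + 11)/66 = 17/66 per hour.
In 2 hours they complete 2·17/66 = 17/33 of the job.
So 16/33 remains.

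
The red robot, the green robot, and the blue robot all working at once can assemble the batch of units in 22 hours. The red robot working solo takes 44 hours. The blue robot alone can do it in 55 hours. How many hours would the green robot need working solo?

Combined rate is 1/22 per hour.
Known contribution: 1/44 + 1/55 = (5 + 4)/220 = 9/220 per hour.
So the green robot's rate is 1/22 − 9/220 = 1/220, meaning 220 hours alone.

220 hours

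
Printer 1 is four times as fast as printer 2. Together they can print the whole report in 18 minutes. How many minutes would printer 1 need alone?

45/2 minutes

Let printer 2's rate be r; then printer 1's rate is 4r, so together (4 + 1)r = 5r = 1/18.
Thus r = 1/90 per minute.
Printer 2 alone: 90 minutes; printer 1 alone: 45/2 minutes.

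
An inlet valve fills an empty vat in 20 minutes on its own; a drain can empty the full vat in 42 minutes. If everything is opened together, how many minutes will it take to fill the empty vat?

420/11 minutes

Net rate = 1/20 − 1/42 = (21 − 10)/420 = 11/420 per minute.
Filling time = 1 ÷ (11/420) = 420/11 minutes.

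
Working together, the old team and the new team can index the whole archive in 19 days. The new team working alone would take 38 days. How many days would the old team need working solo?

38 days

Combined rate is 1/19 per day.
Known contribution: 1/38 per day.
So the old team's rate is 1/19 − 1/38 = 1/38, meaning 38 days alone.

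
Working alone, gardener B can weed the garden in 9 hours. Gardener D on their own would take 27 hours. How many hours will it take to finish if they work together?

27/4 hours

Combined rate: 1/9 + 1/27 = (3 + 1)/27 = 4/27 per hour.
Time = 1 ÷ (4/27) = 27/4 hours.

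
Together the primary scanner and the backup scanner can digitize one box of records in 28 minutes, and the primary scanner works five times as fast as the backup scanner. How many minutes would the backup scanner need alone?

168 minutes

Let the backup scanner's rate be r; then the primary scanner's rate is 5r, so together (5 + 1)r = 6r = 1/28.
Thus r = 1/168 per minute.
The backup scanner alone: 168 minutes; the primary scanner alone: 168/5 minutes.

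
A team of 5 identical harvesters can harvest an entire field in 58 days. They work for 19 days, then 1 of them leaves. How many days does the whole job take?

271/4 days

One harvester does 1/290 of the job per day.
After 19 days with 5 harvesters, 19/58 is done (39/58 left).
With 4 harvesters the rate is 4/290 = 2/145, so the rest takes 39/58 ÷ 2/145 = 195/4 days.
Total = 19 + 195/4 = 271/4 days.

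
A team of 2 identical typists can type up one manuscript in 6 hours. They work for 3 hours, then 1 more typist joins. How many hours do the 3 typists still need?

One typist does 1/12 of the job per hour.
After 3 hours with 2 typists, 1/2 is done (1/2 left).
With 3 typists the rate is 3/12 = 1/4, so the rest takes 1/2 ÷ 1/4 = 2 hours.

2 hours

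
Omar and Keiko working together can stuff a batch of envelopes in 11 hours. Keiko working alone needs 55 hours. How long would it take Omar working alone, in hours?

55/4 hours

Combined rate is 1/11 per hour.
Known contribution: 1/55 per hour.
So Omar's rate is 1/11 − 1/55 = 4/55, meaning 55/4 hours alone.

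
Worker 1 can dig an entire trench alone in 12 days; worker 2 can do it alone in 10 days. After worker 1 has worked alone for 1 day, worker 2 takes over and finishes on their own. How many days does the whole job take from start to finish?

In 1 day worker 1 does 1/12 of the job, leaving 11/12.
Worker 2 works at 1/10 per day, so finishing takes 11/12 ÷ 1/10 = 55/6 days.
Total time = 1 + 55/6 = 61/6 days.

61/6 days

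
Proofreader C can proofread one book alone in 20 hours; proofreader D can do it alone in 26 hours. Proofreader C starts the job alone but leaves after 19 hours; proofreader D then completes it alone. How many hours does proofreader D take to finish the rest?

13/10 hours

In 19 hours proofreader C does 19/20 of the job, leaving 1/20.
Proofreader D works at 1/26 per hour, so finishing takes 1/20 ÷ 1/26 = 13/10 hours.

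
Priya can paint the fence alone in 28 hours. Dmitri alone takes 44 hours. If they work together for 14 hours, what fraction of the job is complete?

9/11

Combined rate: 1/28 + 1/44 = (11 + 7)/308 = 18/308 = 9/154 per hour.
In 14 hours they complete 14·9/154 = 9/11 of the job.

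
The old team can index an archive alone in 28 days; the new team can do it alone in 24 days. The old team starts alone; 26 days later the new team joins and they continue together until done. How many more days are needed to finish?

In 26 days the old team does 26/28 = 13/14 of the job, leaving 1/14.
The old team and the new team together work at 13/168 per day, so finishing takes 1/14 ÷ 13/168 = 12/13 days.

12/13 days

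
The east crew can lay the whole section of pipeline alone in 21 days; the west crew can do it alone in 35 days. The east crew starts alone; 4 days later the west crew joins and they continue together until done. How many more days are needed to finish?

85/8 days

In 4 days the east crew does 4/21 of the job, leaving 17/21.
The east crew and the west crew together work at 8/105 per day, so finishing takes 17/21 ÷ 8/105 = 85/8 days.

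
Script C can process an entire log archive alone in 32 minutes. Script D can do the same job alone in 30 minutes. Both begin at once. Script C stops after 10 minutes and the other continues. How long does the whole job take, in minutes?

165/8 minutes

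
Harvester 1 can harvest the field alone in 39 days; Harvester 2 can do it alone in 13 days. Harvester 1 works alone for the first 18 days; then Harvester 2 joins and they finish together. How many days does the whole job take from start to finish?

93/4 days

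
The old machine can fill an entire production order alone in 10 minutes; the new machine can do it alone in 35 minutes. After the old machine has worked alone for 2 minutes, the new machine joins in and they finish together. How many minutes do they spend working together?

In 2 minutes the old machine does 2/10 = 1/5 of the job, leaving 4/5.
The old machine and the new machine together work at 9/70 per minute, so finishing takes 4/5 ÷ 9/70 = 56/9 minutes.

56/9 minutes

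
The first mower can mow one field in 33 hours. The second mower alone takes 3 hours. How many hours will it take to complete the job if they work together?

11/4 hours

With two workers the combined time is the product over the sum: 33·3/(33+3) = 99/36 = 11/4 hours.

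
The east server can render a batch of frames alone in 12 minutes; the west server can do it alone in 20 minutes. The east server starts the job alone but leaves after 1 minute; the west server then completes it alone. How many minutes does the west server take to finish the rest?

55/3 minutes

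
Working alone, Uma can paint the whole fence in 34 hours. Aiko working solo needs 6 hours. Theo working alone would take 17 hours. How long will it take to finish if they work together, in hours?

Combined rate: 1/34 + 1/6 + 1/17 = (3 + 17 + 6)/102 = 26/102 = 13/51 per hour.
Time = 1 ÷ (13/51) = 51/13 hours.

51/13 hours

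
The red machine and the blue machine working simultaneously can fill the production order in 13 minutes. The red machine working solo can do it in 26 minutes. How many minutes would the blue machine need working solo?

26 minutes

Combined rate is 1/13 per minute.
Known contribution: 1/26 per minute.
So the blue machine's rate is 1/13 − 1/26 = 1/26, meaning 26 minutes alone.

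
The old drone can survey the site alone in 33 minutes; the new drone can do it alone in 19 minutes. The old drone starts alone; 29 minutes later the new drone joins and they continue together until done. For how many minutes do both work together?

19/13 minutes

In 29 minutes the old drone does 29/33 of the job, leaving 4/33.
The old drone and the new drone together work at 52/627 per minute, so finishing takes 4/33 ÷ 52/627 = 19/13 minutes.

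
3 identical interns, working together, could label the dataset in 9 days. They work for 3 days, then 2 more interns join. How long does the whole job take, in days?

33/5 days

One intern does 1/27 of the job per day.
After 3 days with 3 interns, 1/3 is done (2/3 left).
With 5 interns the rate is 5/27, so the rest takes 2/3 ÷ 5/27 = 18/5 days.
Total = 3 + 18/5 = 33/5 days.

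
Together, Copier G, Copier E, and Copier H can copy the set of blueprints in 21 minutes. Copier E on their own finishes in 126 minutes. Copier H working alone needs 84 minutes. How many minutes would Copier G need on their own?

36 minutes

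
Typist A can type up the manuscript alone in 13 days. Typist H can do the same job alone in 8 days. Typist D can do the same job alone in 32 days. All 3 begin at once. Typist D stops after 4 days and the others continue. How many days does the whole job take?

13/3 days

In the first 4 days the combined rate is 97/416, so 97/104 of the job is done, leaving 7/104.
After typist D leaves the rate is 21/104 per day; the remaining 7/104 takes 1/3 days.
Total = 4 + 1/3 = 13/3 days.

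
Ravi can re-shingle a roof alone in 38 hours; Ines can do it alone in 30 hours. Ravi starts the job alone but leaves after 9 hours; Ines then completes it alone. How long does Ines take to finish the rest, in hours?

435/19 hours

In 9 hours Ravi does 9/38 of the job, leaving 29/38.
Ines works at 1/30 per hour, so finishing takes 29/38 ÷ 1/30 = 435/19 hours.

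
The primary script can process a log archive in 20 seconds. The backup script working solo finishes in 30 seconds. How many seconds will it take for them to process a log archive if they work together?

With two workers the combined time is the product over the sum: 20·30/(20+30) = 600/50 = 12 seconds.

12 seconds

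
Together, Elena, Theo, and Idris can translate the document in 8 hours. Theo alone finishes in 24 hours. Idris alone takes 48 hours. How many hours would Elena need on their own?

16 hours

Combined rate is 1/8 per hour.
Known contribution: 1/24 + 1/48 = (2 + 1)/48 = 3/48 = 1/16 per hour.
So Elena's rate is 1/8 − 1/16 = 1/16, meaning 16 hours alone.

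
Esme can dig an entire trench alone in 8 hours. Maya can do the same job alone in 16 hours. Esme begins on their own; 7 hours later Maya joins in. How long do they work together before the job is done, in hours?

In the first 7 hours Esme alone does 7/8 of the job, leaving 1/8.
Once everyone is working, combined rate: 1/8 + 1/16 = (2 + 1)/16 = 3/16 per hour.
Remaining 1/8 at 3/16 per hour takes 2/3 hours.

2/3 hours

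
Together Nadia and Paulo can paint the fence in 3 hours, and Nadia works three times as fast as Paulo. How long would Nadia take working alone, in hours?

Let Paulo's rate be r; then Nadia's rate is 3r, so together (3 + 1)r = 4r = 1/3.
Thus r = 1/12 per hour.
Paulo alone: 12 hours; Nadia alone: 4 hours.

4 hours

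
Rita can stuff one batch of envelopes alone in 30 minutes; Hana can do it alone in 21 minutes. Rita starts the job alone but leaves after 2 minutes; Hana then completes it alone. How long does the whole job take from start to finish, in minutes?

In 2 minutes Rita does 2/30 = 1/15 of the job, leaving 14/15.
Hana works at 1/21 per minute, so finishing takes 14/15 ÷ 1/21 = 98/5 minutes.
Total time = 2 + 98/5 = 108/5 minutes.

108/5 minutes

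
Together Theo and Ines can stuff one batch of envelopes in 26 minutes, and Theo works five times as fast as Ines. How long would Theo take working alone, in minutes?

Let Ines's rate be r; then Theo's rate is 5r, so together (5 + 1)r = 6r = 1/26.
Thus r = 1/156 per minute.
Ines alone: 156 minutes; Theo alone: 156/5 minutes.

156/5 minutes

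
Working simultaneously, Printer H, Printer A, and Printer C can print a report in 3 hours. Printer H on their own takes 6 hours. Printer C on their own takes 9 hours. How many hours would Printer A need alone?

Combined rate is 1/3 per hour.
Known contribution: 1/6 + 1/9 = (3 + 2)/18 = 5/18 per hour.
So Printer A's rate is 1/3 − 5/18 = 1/18, meaning 18 hours alone.

18 hours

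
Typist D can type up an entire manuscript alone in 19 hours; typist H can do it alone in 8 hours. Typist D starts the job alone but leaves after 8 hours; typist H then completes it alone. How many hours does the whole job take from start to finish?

In 8 hours typist D does 8/19 of the job, leaving 11/19.
Typist H works at 1/8 per hour, so finishing takes 11/19 ÷ 1/8 = 88/19 hours.
Total time = 8 + 88/19 = 240/19 hours.

240/19 hours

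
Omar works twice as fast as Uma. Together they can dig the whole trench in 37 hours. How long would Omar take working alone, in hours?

Let Uma's rate be r; then Omar's rate is 2r, so together (2 + 1)r = 3r = 1/37.
Thus r = 1/111 per hour.
Uma alone: 111 hours; Omar alone: 111/2 hours.

111/2 hours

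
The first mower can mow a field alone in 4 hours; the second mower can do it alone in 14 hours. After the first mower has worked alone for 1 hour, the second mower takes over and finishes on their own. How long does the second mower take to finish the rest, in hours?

21/2 hours

In 1 hour the first mower does 1/4 of the job, leaving 3/4.
The second mower works at 1/14 per hour, so finishing takes 3/4 ÷ 1/14 = 21/2 hours.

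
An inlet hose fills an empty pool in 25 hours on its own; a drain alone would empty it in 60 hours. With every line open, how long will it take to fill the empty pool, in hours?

Net rate = 1/25 − 1/60 = (12 − 5)/300 = 7/300 per hour.
Filling time = 1 ÷ (7/300) = 300/7 hours.

300/7 hours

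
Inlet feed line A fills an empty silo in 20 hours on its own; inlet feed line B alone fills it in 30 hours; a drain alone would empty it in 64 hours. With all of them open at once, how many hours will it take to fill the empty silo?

Net rate = 1/20 + 1/30 − 1/64 = (48 + 32 − 15)/960 = 65/960 = 13/192 per hour.
Filling time = 1 ÷ (13/192) = 192/13 hours.

192/13 hours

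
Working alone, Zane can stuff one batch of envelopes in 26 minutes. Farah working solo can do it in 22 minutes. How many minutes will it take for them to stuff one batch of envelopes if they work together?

Combined rate: 1/26 + 1/22 = (11 + 13)/286 = 24/286 = 12/143 per minute.
Time = 1 ÷ (12/143) = 143/12 minutes.

143/12 minutes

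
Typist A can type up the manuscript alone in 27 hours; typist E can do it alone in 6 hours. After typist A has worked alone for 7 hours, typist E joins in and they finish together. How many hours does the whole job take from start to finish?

In 7 hours typist A does 7/27 of the job, leaving 20/27.
Typist A and typist E together work at 11/54 per hour, so finishing takes 20/27 ÷ 11/54 = 40/11 hours.
Total time = 7 + 40/11 = 117/11 hours.

117/11 hours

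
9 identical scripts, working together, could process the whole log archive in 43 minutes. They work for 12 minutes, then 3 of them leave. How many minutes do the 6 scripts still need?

93/2 minutes

One script does 1/387 of the job per minute.
After 12 minutes with 9 scripts, 12/43 is done (31/43 left).
With 6 scripts the rate is 6/387 = 2/129, so the rest takes 31/43 ÷ 2/129 = 93/2 minutes.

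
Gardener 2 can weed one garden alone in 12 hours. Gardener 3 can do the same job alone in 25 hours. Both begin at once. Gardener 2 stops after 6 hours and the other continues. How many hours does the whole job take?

25/2 hours

In the first 6 hours the combined rate is 37/300, so 37/50 of the job is done, leaving 13/50.
After gardener 2 leaves the rate is 1/25 per hour; the remaining 13/50 takes 13/2 hours.
Total = 6 + 13/2 = 25/2 hours.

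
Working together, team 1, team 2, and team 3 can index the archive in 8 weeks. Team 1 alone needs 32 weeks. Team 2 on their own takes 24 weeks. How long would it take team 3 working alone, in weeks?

96/5 weeks

Combined rate is 1/8 per week.
Known contribution: 1/32 + 1/24 = (3 + 4)/96 = 7/96 per week.
So team 3's rate is 1/8 − 7/96 = 5/96, meaning 96/5 weeks alone.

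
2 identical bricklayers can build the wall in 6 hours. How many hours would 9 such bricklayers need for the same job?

Total work is 2·6 = 12 bricklayer-hours.
With 9 bricklayers: 12/9 = 4/3 hours.

4/3 hours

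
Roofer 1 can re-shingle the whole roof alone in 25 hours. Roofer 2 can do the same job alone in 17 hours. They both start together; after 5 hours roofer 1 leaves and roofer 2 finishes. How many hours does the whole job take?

68/5 hours

In the first 5 hours the combined rate is 42/425, so 42/85 of the job is done, leaving 43/85.
After roofer 1 leaves the rate is 1/17 per hour; the remaining 43/85 takes 43/5 hours.
Total = 5 + 43/5 = 68/5 hours.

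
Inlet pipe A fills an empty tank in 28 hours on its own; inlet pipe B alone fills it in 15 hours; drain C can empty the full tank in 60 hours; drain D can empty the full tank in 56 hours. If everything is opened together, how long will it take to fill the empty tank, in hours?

Net rate = 1/28 + 1/15 − 1/60 − 1/56 = (30 + 56 − 14 − 15)/840 = 57/840 = 19/280 per hour.
Filling time = 1 ÷ (19/280) = 280/19 hours.

280/19 hours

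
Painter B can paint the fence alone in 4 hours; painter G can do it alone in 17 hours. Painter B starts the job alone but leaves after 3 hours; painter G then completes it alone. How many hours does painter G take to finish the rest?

17/4 hours

In 3 hours painter B does 3/4 of the job, leaving 1/4.
Painter G works at 1/17 per hour, so finishing takes 1/4 ÷ 1/17 = 17/4 hours.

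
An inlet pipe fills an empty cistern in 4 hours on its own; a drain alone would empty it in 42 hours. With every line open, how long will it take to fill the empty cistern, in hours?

84/19 hours

Net rate = 1/4 − 1/42 = (21 − 2)/84 = 19/84 per hour.
Filling time = 1 ÷ (19/84) = 84/19 hours.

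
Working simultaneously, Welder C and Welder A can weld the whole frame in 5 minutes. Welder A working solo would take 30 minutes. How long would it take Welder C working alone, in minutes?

Combined rate is 1/5 per minute.
Known contribution: 1/30 per minute.
So Welder C's rate is 1/5 − 1/30 = 1/6, meaning 6 minutes alone.

6 minutes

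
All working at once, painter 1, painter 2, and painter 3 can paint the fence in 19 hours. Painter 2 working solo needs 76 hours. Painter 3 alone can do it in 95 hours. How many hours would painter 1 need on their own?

380/11 hours

Combined rate is 1/19 per hour.
Known contribution: 1/76 + 1/95 = (5 + 4)/380 = 9/380 per hour.
So painter 1's rate is 1/19 − 9/380 = 11/380, meaning 380/11 hours alone.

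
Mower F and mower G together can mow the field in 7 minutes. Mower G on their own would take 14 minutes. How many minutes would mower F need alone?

Combined rate is 1/7 per minute.
Known contribution: 1/14 per minute.
So mower F's rate is 1/7 − 1/14 = 1/14, meaning 14 minutes alone.

14 minutes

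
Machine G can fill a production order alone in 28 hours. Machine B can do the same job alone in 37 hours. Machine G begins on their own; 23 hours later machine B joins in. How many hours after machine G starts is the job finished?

In the first 23 hours machine G alone does 23/28 of the job, leaving 5/28.
Once everyone is working, combined rate: 1/28 + 1/37 = (37 + 28)/1036 = 65/1036 per hour.
Remaining 5/28 at 65/1036 per hour takes 37/13 hours.
Total from the start = 23 + 37/13 = 336/13 hours.

336/13 hours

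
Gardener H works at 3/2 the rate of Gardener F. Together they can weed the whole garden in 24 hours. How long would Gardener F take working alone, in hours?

60 hours

Let Gardener F's rate be r; then Gardener H's rate is (3/2)r, so together (3/2 + 1)r = (5/2)r = 1/24.
Thus r = 1/60 per hour.
Gardener F alone: 60 hours; Gardener H alone: 40 hours.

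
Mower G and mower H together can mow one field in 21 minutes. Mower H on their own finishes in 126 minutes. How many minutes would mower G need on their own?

126/5 minutes

Combined rate is 1/21 per minute.
Known contribution: 1/126 per minute.
So mower G's rate is 1/21 − 1/126 = 5/126, meaning 126/5 minutes alone.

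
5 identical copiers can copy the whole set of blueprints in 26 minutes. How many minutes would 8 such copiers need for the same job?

65/4 minutes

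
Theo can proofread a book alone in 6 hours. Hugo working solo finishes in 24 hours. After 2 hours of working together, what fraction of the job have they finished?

5/12

Combined rate: 1/6 + 1/24 = (4 + 1)/24 = 5/24 per hour.
In 2 hours they complete 2·5/24 = 5/12 of the job.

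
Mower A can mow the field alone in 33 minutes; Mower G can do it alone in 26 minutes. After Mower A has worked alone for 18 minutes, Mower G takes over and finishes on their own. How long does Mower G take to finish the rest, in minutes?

In 18 minutes Mower A does 18/33 = 6/11 of the job, leaving 5/11.
Mower G works at 1/26 per minute, so finishing takes 5/11 ÷ 1/26 = 130/11 minutes.

130/11 minutes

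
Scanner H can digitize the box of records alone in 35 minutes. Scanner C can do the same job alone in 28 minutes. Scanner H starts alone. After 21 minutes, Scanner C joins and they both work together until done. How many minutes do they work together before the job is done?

56/9 minutes

In the first 21 minutes Scanner H alone does 21/35 = 3/5 of the job, leaving 2/5.
Once everyone is working, combined rate: 1/35 + 1/28 = (4 + 5)/140 = 9/140 per minute.
Remaining 2/5 at 9/140 per minute takes 56/9 minutes.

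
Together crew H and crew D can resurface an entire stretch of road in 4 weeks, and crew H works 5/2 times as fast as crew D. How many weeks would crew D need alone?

Let crew D's rate be r; then crew H's rate is (5/2)r, so together (5/2 + 1)r = (7/2)r = 1/4.
Thus r = 1/14 per week.
Crew D alone: 14 weeks; crew H alone: 28/5 weeks.

14 weeks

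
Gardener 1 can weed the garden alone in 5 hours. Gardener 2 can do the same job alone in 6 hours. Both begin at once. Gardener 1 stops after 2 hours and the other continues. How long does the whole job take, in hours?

18/5 hours

In the first 2 hours the combined rate is 11/30, so 11/15 of the job is done, leaving 4/15.
After gardener 1 leaves the rate is 1/6 per hour; the remaining 4/15 takes 8/5 hours.
Total = 2 + 8/5 = 18/5 hours.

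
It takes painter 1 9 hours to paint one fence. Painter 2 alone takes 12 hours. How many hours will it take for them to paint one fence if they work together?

With two workers the combined time is the product over the sum: 9·12/(9+12) = 108/21 = 36/7 hours.

36/7 hours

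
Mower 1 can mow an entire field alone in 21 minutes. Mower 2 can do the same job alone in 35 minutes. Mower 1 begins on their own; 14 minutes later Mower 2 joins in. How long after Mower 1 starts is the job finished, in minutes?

147/8 minutes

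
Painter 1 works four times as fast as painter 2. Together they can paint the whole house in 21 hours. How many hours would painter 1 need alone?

105/4 hours

Let painter 2's rate be r; then painter 1's rate is 4r, so together (4 + 1)r = 5r = 1/21.
Thus r = 1/105 per hour.
Painter 2 alone: 105 hours; painter 1 alone: 105/4 hours.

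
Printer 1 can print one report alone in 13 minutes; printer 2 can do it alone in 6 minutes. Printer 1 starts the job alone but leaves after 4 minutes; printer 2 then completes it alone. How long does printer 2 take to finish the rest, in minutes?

54/13 minutes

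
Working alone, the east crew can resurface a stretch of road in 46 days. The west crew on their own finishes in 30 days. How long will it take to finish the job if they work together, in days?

345/19 days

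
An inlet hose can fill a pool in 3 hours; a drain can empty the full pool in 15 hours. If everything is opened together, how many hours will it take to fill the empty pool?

15/4 hours

Net rate = 1/3 − 1/15 = (5 − 1)/15 = 4/15 per hour.
Filling time = 1 ÷ (4/15) = 15/4 hours.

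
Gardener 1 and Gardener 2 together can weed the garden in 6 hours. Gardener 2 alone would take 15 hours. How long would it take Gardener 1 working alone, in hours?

Combined rate is 1/6 per hour.
Known contribution: 1/15 per hour.
So Gardener 1's rate is 1/6 − 1/15 = 1/10, meaning 10 hours alone.

10 hours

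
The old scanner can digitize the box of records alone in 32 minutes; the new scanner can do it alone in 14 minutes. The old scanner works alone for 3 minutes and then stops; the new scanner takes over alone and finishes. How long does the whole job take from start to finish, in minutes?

In 3 minutes the old scanner does 3/32 of the job, leaving 29/32.
The new scanner works at 1/14 per minute, so finishing takes 29/32 ÷ 1/14 = 203/16 minutes.
Total time = 3 + 203/16 = 251/16 minutes.

251/16 minutes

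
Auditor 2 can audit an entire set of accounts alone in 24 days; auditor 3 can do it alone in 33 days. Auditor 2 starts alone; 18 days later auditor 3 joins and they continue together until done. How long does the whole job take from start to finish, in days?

408/19 days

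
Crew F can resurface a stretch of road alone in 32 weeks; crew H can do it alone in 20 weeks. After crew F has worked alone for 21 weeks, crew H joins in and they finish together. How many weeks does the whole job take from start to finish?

328/13 weeks

In 21 weeks crew F does 21/32 of the job, leaving 11/32.
Crew F and crew H together work at 13/160 per week, so finishing takes 11/32 ÷ 13/160 = 55/13 weeks.
Total time = 21 + 55/13 = 328/13 weeks.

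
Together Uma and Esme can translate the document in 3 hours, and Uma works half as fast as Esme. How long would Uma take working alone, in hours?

9 hours

Let Esme's rate be r; then Uma's rate is (1/2)r, so together (1/2 + 1)r = (3/2)r = 1/3.
Thus r = 2/9 per hour.
Esme alone: 9/2 hours; Uma alone: 9 hours.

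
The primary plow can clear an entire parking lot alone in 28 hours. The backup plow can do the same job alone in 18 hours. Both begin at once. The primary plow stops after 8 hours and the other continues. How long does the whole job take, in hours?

90/7 hours

In the first 8 hours the combined rate is 23/252, so 46/63 of the job is done, leaving 17/63.
After the primary plow leaves the rate is 1/18 per hour; the remaining 17/63 takes 34/7 hours.
Total = 8 + 34/7 = 90/7 hours.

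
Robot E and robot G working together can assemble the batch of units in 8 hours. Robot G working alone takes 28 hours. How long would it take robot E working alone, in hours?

Combined rate is 1/8 per hour.
Known contribution: 1/28 per hour.
So robot E's rate is 1/8 − 1/28 = 5/56, meaning 56/5 hours alone.

56/5 hours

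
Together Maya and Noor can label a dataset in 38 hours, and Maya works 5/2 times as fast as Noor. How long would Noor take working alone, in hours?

133 hours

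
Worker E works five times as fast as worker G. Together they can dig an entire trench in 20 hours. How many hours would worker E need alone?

Let worker G's rate be r; then worker E's rate is 5r, so together (5 + 1)r = 6r = 1/20.
Thus r = 1/120 per hour.
Worker G alone: 120 hours; worker E alone: 24 hours.

24 hours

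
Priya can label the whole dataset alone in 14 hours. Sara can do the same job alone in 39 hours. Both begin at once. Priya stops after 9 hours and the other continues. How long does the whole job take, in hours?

In the first 9 hours the combined rate is 53/546, so 159/182 of the job is done, leaving 23/182.
After Priya leaves the rate is 1/39 per hour; the remaining 23/182 takes 69/14 hours.
Total = 9 + 69/14 = 195/14 hours.

195/14 hours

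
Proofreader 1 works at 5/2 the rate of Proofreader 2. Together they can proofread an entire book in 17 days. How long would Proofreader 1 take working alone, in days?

119/5 days

Let Proofreader 2's rate be r; then Proofreader 1's rate is (5/2)r, so together (5/2 + 1)r = (7/2)r = 1/17.
Thus r = 2/119 per day.
Proofreader 2 alone: 119/2 days; Proofreader 1 alone: 119/5 days.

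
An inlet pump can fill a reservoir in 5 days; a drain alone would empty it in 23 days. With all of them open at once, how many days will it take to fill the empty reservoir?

115/18 days

Net rate = 1/5 − 1/23 = (23 − 5)/115 = 18/115 per day.
Filling time = 1 ÷ (18/115) = 115/18 days.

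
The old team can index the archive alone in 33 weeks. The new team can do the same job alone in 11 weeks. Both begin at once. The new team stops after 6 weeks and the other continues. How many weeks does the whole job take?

15 weeks

In the first 6 weeks the combined rate is 4/33, so 8/11 of the job is done, leaving 3/11.
After the new team leaves the rate is 1/33 per week; the remaining 3/11 takes 9 weeks.
Total = 6 + 9 = 15 weeks.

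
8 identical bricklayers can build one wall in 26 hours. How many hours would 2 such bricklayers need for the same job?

104 hours

Total work is 8·26 = 208 bricklayer-hours.
With 2 bricklayers: 208/2 = 104 hours.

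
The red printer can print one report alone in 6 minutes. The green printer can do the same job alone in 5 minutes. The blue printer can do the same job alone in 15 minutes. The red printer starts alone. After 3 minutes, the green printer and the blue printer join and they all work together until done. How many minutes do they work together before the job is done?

In the first 3 minutes the red printer alone does 3/6 = 1/2 of the job, leaving 1/2.
Once everyone is working, combined rate: 1/6 + 1/5 + 1/15 = (5 + 6 + 2)/30 = 13/30 per minute.
Remaining 1/2 at 13/30 per minute takes 15/13 minutes.

15/13 minutes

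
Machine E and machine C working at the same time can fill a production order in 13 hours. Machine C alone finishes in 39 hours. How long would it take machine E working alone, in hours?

39/2 hours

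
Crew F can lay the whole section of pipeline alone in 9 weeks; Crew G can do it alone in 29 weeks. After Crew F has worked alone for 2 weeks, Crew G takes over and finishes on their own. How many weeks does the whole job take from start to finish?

221/9 weeks

In 2 weeks Crew F does 2/9 of the job, leaving 7/9.
Crew G works at 1/29 per week, so finishing takes 7/9 ÷ 1/29 = 203/9 weeks.
Total time = 2 + 203/9 = 221/9 weeks.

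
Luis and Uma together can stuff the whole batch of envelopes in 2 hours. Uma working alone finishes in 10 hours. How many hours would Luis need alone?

Combined rate is 1/2 per hour.
Known contribution: 1/10 per hour.
So Luis's rate is 1/2 − 1/10 = 2/5, meaning 5/2 hours alone.

5/2 hours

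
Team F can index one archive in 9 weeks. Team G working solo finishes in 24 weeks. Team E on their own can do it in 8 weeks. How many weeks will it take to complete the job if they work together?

18/5 weeks

Combined rate: 1/9 + 1/24 + 1/8 = (8 + 3 + 9)/72 = 20/72 = 5/18 per week.
Time = 1 ÷ (5/18) = 18/5 weeks.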